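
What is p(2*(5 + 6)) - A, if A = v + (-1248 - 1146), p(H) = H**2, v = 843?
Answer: 2035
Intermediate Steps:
A = -1551 (A = 843 + (-1248 - 1146) = 843 - 2394 = -1551)
p(2*(5 + 6)) - A = (2*(5 + 6))**2 - 1*(-1551) = (2*11)**2 + 1551 = 22**2 + 1551 = 484 + 1551 = 2035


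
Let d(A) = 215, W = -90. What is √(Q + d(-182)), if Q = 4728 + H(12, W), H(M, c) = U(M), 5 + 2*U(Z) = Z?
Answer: √19786/2 ≈ 70.331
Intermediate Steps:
U(Z) = -5/2 + Z/2
H(M, c) = -5/2 + M/2
Q = 9463/2 (Q = 4728 + (-5/2 + (½)*12) = 4728 + (-5/2 + 6) = 4728 + 7/2 = 9463/2 ≈ 4731.5)
√(Q + d(-182)) = √(9463/2 + 215) = √(9893/2) = √19786/2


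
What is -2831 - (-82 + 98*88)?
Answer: -11373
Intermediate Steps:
-2831 - (-82 + 98*88) = -2831 - (-82 + 8624) = -2831 - 1*8542 = -2831 - 8542 = -11373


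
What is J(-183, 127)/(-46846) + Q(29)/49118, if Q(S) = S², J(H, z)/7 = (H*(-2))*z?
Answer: -7971161323/1150490914 ≈ -6.9285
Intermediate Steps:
J(H, z) = -14*H*z (J(H, z) = 7*((H*(-2))*z) = 7*((-2*H)*z) = 7*(-2*H*z) = -14*H*z)
J(-183, 127)/(-46846) + Q(29)/49118 = -14*(-183)*127/(-46846) + 29²/49118 = 325374*(-1/46846) + 841*(1/49118) = -162687/23423 + 841/49118 = -7971161323/1150490914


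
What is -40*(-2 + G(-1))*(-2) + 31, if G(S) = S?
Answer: -209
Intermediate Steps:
-40*(-2 + G(-1))*(-2) + 31 = -40*(-2 - 1)*(-2) + 31 = -(-120)*(-2) + 31 = -40*6 + 31 = -240 + 31 = -209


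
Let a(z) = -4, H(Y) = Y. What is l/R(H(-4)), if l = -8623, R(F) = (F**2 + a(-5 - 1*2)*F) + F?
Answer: -8623/28 ≈ -307.96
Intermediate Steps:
R(F) = F**2 - 3*F (R(F) = (F**2 - 4*F) + F = F**2 - 3*F)
l/R(H(-4)) = -8623*(-1/(4*(-3 - 4))) = -8623/((-4*(-7))) = -8623/28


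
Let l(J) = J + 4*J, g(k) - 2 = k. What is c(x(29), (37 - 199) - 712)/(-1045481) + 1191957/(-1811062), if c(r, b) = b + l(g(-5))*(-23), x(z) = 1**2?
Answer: -1245210344519/1893430910822 ≈ -0.65765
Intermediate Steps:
g(k) = 2 + k
l(J) = 5*J
x(z) = 1
c(r, b) = 345 + b (c(r, b) = b + (5*(2 - 5))*(-23) = b + (5*(-3))*(-23) = b - 15*(-23) = b + 345 = 345 + b)
c(x(29), (37 - 199) - 712)/(-1045481) + 1191957/(-1811062) = (345 + ((37 - 199) - 712))/(-1045481) + 1191957/(-1811062) = (345 + (-162 - 712))*(-1/1045481) + 1191957*(-1/1811062) = (345 - 874)*(-1/1045481) - 1191957/1811062 = -529*(-1/1045481) - 1191957/1811062 = 529/1045481 - 1191957/1811062 = -1245210344519/1893430910822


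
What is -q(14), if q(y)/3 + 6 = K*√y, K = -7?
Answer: 18 + 21*√14 ≈ 96.575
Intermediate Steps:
q(y) = -18 - 21*√y (q(y) = -18 + 3*(-7*√y) = -18 - 21*√y)
-q(14) = -(-18 - 21*√14) = 18 + 21*√14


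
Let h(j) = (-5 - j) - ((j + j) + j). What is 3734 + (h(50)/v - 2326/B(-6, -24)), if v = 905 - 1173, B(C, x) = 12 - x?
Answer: 8852411/2412 ≈ 3670.2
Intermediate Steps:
v = -268
h(j) = -5 - 4*j (h(j) = (-5 - j) - (2*j + j) = (-5 - j) - 3*j = -5 - 4*j)
3734 + (h(50)/v - 2326/B(-6, -24)) = 3734 + ((-5 - 4*50)/(-268) - 2326/(12 - 1*(-24))) = 3734 + ((-5 - 200)*(-1/268) - 2326/(12 + 24)) = 3734 + (-205*(-1/268) - 2326/36) = 3734 + (205/268 - 2326*1/36) = 3734 + (205/268 - 1163/18) = 3734 - 153997/2412 = 8852411/2412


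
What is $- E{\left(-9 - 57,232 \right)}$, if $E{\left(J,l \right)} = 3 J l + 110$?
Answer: $45826$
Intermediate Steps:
$E{\left(J,l \right)} = 110 + 3 J l$ ($E{\left(J,l \right)} = 3 J l + 110 = 110 + 3 J l$)
$- E{\left(-9 - 57,232 \right)} = - (110 + 3 \left(-9 - 57\right) 232) = - (110 + 3 \left(-66\right) 232) = - (110 - 45936) = \left(-1\right) \left(-45826\right) = 45826$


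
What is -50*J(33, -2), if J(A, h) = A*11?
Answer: -18150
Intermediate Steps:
J(A, h) = 11*A
-50*J(33, -2) = -550*33 = -50*363 = -18150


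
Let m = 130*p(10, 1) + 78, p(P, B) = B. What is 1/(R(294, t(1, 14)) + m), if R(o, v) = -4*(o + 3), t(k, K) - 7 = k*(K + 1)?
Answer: -1/980 ≈ -0.0010204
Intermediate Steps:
t(k, K) = 7 + k*(1 + K) (t(k, K) = 7 + k*(K + 1) = 7 + k*(1 + K))
R(o, v) = -12 - 4*o (R(o, v) = -4*(3 + o) = -12 - 4*o)
m = 208 (m = 130*1 + 78 = 130 + 78 = 208)
1/(R(294, t(1, 14)) + m) = 1/((-12 - 4*294) + 208) = 1/((-12 - 1176) + 208) = 1/(-1188 + 208) = 1/(-980) = -1/980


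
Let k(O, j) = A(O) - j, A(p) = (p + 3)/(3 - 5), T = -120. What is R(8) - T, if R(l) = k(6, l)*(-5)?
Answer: 365/2 ≈ 182.50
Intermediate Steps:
A(p) = -3/2 - p/2 (A(p) = (3 + p)/(-2) = (3 + p)*(-½) = -3/2 - p/2)
k(O, j) = -3/2 - j - O/2 (k(O, j) = (-3/2 - O/2) - j = -3/2 - j - O/2)
R(l) = 45/2 + 5*l (R(l) = (-3/2 - l - ½*6)*(-5) = (-3/2 - l - 3)*(-5) = (-9/2 - l)*(-5) = 45/2 + 5*l)
R(8) - T = (45/2 + 5*8) - 1*(-120) = (45/2 + 40) + 120 = 125/2 + 120 = 365/2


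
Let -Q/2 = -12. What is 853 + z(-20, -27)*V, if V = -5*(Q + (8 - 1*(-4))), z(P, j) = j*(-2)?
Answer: -8867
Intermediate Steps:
z(P, j) = -2*j
Q = 24 (Q = -2*(-12) = 24)
V = -180 (V = -5*(24 + (8 - 1*(-4))) = -5*(24 + (8 + 4)) = -5*(24 + 12) = -5*36 = -180)
853 + z(-20, -27)*V = 853 - 2*(-27)*(-180) = 853 + 54*(-180) = 853 - 9720 = -8867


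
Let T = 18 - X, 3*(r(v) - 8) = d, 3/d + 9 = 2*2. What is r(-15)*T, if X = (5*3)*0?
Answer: 702/5 ≈ 140.40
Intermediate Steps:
d = -3/5 (d = 3/(-9 + 2*2) = 3/(-9 + 4) = 3/(-5) = 3*(-1/5) = -3/5 ≈ -0.60000)
X = 0 (X = 15*0 = 0)
r(v) = 39/5 (r(v) = 8 + (1/3)*(-3/5) = 8 - 1/5 = 39/5)
T = 18 (T = 18 - 1*0 = 18 + 0 = 18)
r(-15)*T = (39/5)*18 = 702/5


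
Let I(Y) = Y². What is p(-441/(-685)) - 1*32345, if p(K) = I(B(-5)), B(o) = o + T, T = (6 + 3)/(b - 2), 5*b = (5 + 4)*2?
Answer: -2070055/64 ≈ -32345.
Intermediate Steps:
b = 18/5 (b = ((5 + 4)*2)/5 = (9*2)/5 = (⅕)*18 = 18/5 ≈ 3.6000)
T = 45/8 (T = (6 + 3)/(18/5 - 2) = 9/(8/5) = 9*(5/8) = 45/8 ≈ 5.6250)
B(o) = 45/8 + o (B(o) = o + 45/8 = 45/8 + o)
p(K) = 25/64 (p(K) = (45/8 - 5)² = (5/8)² = 25/64)
p(-441/(-685)) - 1*32345 = 25/64 - 1*32345 = 25/64 - 32345 = -2070055/64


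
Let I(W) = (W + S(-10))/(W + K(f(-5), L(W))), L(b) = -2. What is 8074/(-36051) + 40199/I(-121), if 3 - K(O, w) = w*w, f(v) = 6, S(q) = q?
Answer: 176803068484/4722681 ≈ 37437.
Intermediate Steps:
K(O, w) = 3 - w² (K(O, w) = 3 - w*w = 3 - w²)
I(W) = (-10 + W)/(-1 + W) (I(W) = (W - 10)/(W + (3 - 1*(-2)²)) = (-10 + W)/(W + (3 - 1*4)) = (-10 + W)/(W + (3 - 4)) = (-10 + W)/(W - 1) = (-10 + W)/(-1 + W))
8074/(-36051) + 40199/I(-121) = 8074/(-36051) + 40199/(((-10 - 121)/(-1 - 121))) = 8074*(-1/36051) + 40199/((-131/(-122))) = -8074/36051 + 40199/((-1/122*(-131))) = -8074/36051 + 40199/(131/122) = -8074/36051 + 40199*(122/131) = -8074/36051 + 4904278/131 = 176803068484/4722681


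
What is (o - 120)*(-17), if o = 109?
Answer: 187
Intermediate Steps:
(o - 120)*(-17) = (109 - 120)*(-17) = -11*(-17) = 187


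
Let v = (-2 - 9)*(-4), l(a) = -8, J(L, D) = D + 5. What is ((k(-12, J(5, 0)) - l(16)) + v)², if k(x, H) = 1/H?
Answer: 68121/25 ≈ 2724.8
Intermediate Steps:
J(L, D) = 5 + D
v = 44 (v = -11*(-4) = 44)
((k(-12, J(5, 0)) - l(16)) + v)² = ((1/(5 + 0) - 1*(-8)) + 44)² = ((1/5 + 8) + 44)² = ((⅕ + 8) + 44)² = (41/5 + 44)² = (261/5)² = 68121/25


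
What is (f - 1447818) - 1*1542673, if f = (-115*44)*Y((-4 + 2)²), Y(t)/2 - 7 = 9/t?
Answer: -3084101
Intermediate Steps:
Y(t) = 14 + 18/t (Y(t) = 14 + 2*(9/t) = 14 + 18/t)
f = -93610 (f = (-115*44)*(14 + 18/((-4 + 2)²)) = -5060*(14 + 18/((-2)²)) = -5060*(14 + 18/4) = -5060*(14 + 18*(¼)) = -5060*(14 + 9/2) = -5060*37/2 = -93610)
(f - 1447818) - 1*1542673 = (-93610 - 1447818) - 1*1542673 = -1541428 - 1542673 = -3084101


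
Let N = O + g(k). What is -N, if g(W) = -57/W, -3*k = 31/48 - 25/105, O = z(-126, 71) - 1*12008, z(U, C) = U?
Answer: 1604902/137 ≈ 11715.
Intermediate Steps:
O = -12134 (O = -126 - 1*12008 = -126 - 12008 = -12134)
k = -137/1008 (k = -(31/48 - 25/105)/3 = -(31*(1/48) - 25*1/105)/3 = -(31/48 - 5/21)/3 = -1/3*137/336 = -137/1008 ≈ -0.13591)
N = -1604902/137 (N = -12134 - 57/(-137/1008) = -12134 - 57*(-1008/137) = -12134 + 57456/137 = -1604902/137 ≈ -11715.)
-N = -1*(-1604902/137) = 1604902/137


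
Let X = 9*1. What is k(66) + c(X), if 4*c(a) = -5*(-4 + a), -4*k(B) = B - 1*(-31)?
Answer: -61/2 ≈ -30.500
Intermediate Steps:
k(B) = -31/4 - B/4 (k(B) = -(B - 1*(-31))/4 = -(B + 31)/4 = -(31 + B)/4 = -31/4 - B/4)
X = 9
c(a) = 5 - 5*a/4 (c(a) = (-5*(-4 + a))/4 = (20 - 5*a)/4 = 5 - 5*a/4)
k(66) + c(X) = (-31/4 - ¼*66) + (5 - 5/4*9) = (-31/4 - 33/2) + (5 - 45/4) = -97/4 - 25/4 = -61/2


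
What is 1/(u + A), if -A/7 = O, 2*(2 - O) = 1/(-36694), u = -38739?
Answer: -10484/406286453 ≈ -2.5804e-5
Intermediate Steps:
O = 146777/73388 (O = 2 - ½/(-36694) = 2 - ½*(-1/36694) = 2 + 1/73388 = 146777/73388 ≈ 2.0000)
A = -146777/10484 (A = -7*146777/73388 = -146777/10484 ≈ -14.000)
1/(u + A) = 1/(-38739 - 146777/10484) = 1/(-406286453/10484) = -10484/406286453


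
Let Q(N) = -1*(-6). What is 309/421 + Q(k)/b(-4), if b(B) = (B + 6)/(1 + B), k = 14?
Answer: -3480/421 ≈ -8.2660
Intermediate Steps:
Q(N) = 6
b(B) = (6 + B)/(1 + B)
309/421 + Q(k)/b(-4) = 309/421 + 6/(((6 - 4)/(1 - 4))) = 309*(1/421) + 6/((2/(-3))) = 309/421 + 6/((-⅓*2)) = 309/421 + 6/(-⅔) = 309/421 + 6*(-3/2) = 309/421 - 9 = -3480/421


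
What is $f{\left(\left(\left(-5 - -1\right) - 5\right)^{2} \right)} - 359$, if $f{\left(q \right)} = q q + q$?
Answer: $6283$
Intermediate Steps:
$f{\left(q \right)} = q + q^{2}$ ($f{\left(q \right)} = q^{2} + q = q + q^{2}$)
$f{\left(\left(\left(-5 - -1\right) - 5\right)^{2} \right)} - 359 = \left(\left(-5 - -1\right) - 5\right)^{2} \left(1 + \left(\left(-5 - -1\right) - 5\right)^{2}\right) - 359 = \left(\left(-5 + 1\right) - 5\right)^{2} \left(1 + \left(\left(-5 + 1\right) - 5\right)^{2}\right) - 359 = \left(-4 - 5\right)^{2} \left(1 + \left(-4 - 5\right)^{2}\right) - 359 = \left(-9\right)^{2} \left(1 + \left(-9\right)^{2}\right) - 359 = 81 \left(1 + 81\right) - 359 = 81 \cdot 82 - 359 = 6642 - 359 = 6283$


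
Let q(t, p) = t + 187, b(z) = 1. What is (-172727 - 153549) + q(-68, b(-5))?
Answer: -326157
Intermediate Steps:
q(t, p) = 187 + t
(-172727 - 153549) + q(-68, b(-5)) = (-172727 - 153549) + (187 - 68) = -326276 + 119 = -326157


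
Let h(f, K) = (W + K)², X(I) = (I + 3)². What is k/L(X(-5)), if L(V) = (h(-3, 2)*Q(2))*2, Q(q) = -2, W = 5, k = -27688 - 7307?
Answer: 34995/196 ≈ 178.55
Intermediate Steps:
k = -34995
X(I) = (3 + I)²
h(f, K) = (5 + K)²
L(V) = -196 (L(V) = ((5 + 2)²*(-2))*2 = (7²*(-2))*2 = (49*(-2))*2 = -98*2 = -196)
k/L(X(-5)) = -34995/(-196) = -34995*(-1/196) = 34995/196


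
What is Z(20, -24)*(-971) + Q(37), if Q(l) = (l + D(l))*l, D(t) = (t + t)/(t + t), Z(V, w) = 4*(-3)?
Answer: 13058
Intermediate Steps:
Z(V, w) = -12
D(t) = 1 (D(t) = (2*t)/((2*t)) = (2*t)*(1/(2*t)) = 1)
Q(l) = l*(1 + l) (Q(l) = (l + 1)*l = (1 + l)*l = l*(1 + l))
Z(20, -24)*(-971) + Q(37) = -12*(-971) + 37*(1 + 37) = 11652 + 37*38 = 11652 + 1406 = 13058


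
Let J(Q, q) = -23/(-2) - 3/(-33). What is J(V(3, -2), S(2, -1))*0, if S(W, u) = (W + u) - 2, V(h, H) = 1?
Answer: 0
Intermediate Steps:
S(W, u) = -2 + W + u
J(Q, q) = 255/22 (J(Q, q) = -23*(-½) - 3*(-1/33) = 23/2 + 1/11 = 255/22)
J(V(3, -2), S(2, -1))*0 = (255/22)*0 = 0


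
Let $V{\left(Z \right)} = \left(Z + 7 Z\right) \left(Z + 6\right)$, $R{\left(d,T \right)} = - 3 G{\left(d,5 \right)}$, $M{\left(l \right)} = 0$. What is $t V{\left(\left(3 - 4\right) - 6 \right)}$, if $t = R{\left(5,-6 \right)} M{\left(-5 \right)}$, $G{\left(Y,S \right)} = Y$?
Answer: $0$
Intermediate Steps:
$R{\left(d,T \right)} = - 3 d$
$V{\left(Z \right)} = 8 Z \left(6 + Z\right)$
$t = 0$ ($t = \left(-3\right) 5 \cdot 0 = \left(-15\right) 0 = 0$)
$t V{\left(\left(3 - 4\right) - 6 \right)} = 0 \cdot 8 \left(\left(3 - 4\right) - 6\right) \left(6 + \left(\left(3 - 4\right) - 6\right)\right) = 0 \cdot 8 \left(-1 - 6\right) \left(6 - 7\right) = 0 \cdot 8 \left(-7\right) \left(6 - 7\right) = 0 \cdot 8 \left(-7\right) \left(-1\right) = 0 \cdot 56 = 0$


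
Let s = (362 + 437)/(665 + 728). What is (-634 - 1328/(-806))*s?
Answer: -203615562/561379 ≈ -362.71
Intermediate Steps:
s = 799/1393 ≈ 0.57358
(-634 - 1328/(-806))*s = (-634 - 1328/(-806))*(799/1393) = (-634 - 1328*(-1/806))*(799/1393) = (-634 + 664/403)*(799/1393) = -254838/403*799/1393 = -203615562/561379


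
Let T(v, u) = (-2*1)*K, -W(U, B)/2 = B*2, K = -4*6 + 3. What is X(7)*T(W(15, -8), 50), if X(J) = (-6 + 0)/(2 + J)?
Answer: -28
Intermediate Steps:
K = -21 (K = -24 + 3 = -21)
W(U, B) = -4*B (W(U, B) = -2*B*2 = -4*B)
X(J) = -6/(2 + J)
T(v, u) = 42 (T(v, u) = -2*1*(-21) = -2*(-21) = 42)
X(7)*T(W(15, -8), 50) = -6/(2 + 7)*42 = -6/9*42 = -6*⅑*42 = -⅔*42 = -28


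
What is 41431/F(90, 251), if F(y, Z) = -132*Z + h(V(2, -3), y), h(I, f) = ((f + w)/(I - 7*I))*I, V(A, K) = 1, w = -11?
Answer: -248586/198871 ≈ -1.2500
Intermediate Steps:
h(I, f) = 11/6 - f/6 (h(I, f) = ((f - 11)/(I - 7*I))*I = ((-11 + f)/((-6*I)))*I = ((-11 + f)*(-1/(6*I)))*I = (-(-11 + f)/(6*I))*I = 11/6 - f/6)
F(y, Z) = 11/6 - 132*Z - y/6 (F(y, Z) = -132*Z + (11/6 - y/6) = 11/6 - 132*Z - y/6)
41431/F(90, 251) = 41431/(11/6 - 132*251 - ⅙*90) = 41431/(11/6 - 33132 - 15) = 41431/(-198871/6) = 41431*(-6/198871) = -248586/198871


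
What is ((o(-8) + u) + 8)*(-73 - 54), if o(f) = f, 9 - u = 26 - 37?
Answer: -2540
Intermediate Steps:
u = 20 (u = 9 - (26 - 37) = 9 - 1*(-11) = 9 + 11 = 20)
((o(-8) + u) + 8)*(-73 - 54) = ((-8 + 20) + 8)*(-73 - 54) = (12 + 8)*(-127) = 20*(-127) = -2540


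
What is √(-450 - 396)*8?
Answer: 24*I*√94 ≈ 232.69*I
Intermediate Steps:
√(-450 - 396)*8 = √(-846)*8 = (3*I*√94)*8 = 24*I*√94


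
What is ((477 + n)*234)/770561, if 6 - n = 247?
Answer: 55224/770561 ≈ 0.071667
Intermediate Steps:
n = -241 (n = 6 - 1*247 = 6 - 247 = -241)
((477 + n)*234)/770561 = ((477 - 241)*234)/770561 = (236*234)*(1/770561) = 55224*(1/770561) = 55224/770561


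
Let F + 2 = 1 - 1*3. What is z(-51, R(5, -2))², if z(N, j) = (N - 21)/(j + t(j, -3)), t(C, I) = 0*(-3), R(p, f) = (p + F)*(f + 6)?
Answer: 324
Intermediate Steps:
F = -4 (F = -2 + (1 - 1*3) = -2 + (1 - 3) = -2 - 2 = -4)
R(p, f) = (-4 + p)*(6 + f) (R(p, f) = (p - 4)*(f + 6) = (-4 + p)*(6 + f))
t(C, I) = 0
z(N, j) = (-21 + N)/j (z(N, j) = (N - 21)/(j + 0) = (-21 + N)/j)
z(-51, R(5, -2))² = ((-21 - 51)/(-24 - 4*(-2) + 6*5 - 2*5))² = (-72/(-24 + 8 + 30 - 10))² = (-72/4)² = ((¼)*(-72))² = (-18)² = 324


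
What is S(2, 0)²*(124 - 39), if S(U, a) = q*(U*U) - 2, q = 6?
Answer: 41140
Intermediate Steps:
S(U, a) = -2 + 6*U² (S(U, a) = 6*(U*U) - 2 = 6*U² - 2 = -2 + 6*U²)
S(2, 0)²*(124 - 39) = (-2 + 6*2²)²*(124 - 39) = (-2 + 6*4)²*85 = (-2 + 24)²*85 = 22²*85 = 484*85 = 41140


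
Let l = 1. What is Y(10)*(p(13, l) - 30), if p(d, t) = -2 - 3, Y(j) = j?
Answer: -350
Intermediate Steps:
p(d, t) = -5
Y(10)*(p(13, l) - 30) = 10*(-5 - 30) = 10*(-35) = -350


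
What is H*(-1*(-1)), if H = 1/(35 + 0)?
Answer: 1/35 ≈ 0.028571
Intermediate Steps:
H = 1/35 ≈ 0.028571
H*(-1*(-1)) = (-1*(-1))/35 = (1/35)*1 = 1/35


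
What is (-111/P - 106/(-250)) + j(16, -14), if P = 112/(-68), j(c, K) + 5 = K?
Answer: 170859/3500 ≈ 48.817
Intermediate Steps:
j(c, K) = -5 + K
P = -28/17 (P = 112*(-1/68) = -28/17 ≈ -1.6471)
(-111/P - 106/(-250)) + j(16, -14) = (-111/(-28/17) - 106/(-250)) + (-5 - 14) = (-111*(-17/28) - 106*(-1/250)) - 19 = (1887/28 + 53/125) - 19 = 237359/3500 - 19 = 170859/3500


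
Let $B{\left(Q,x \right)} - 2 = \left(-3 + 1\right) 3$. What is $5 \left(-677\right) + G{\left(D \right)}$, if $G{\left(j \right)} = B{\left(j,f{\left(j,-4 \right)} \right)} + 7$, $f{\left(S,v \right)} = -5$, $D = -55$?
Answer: $-3382$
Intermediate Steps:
$B{\left(Q,x \right)} = -4$ ($B{\left(Q,x \right)} = 2 + \left(-3 + 1\right) 3 = 2 - 6 = -4$)
$G{\left(j \right)} = 3$ ($G{\left(j \right)} = -4 + 7 = 3$)
$5 \left(-677\right) + G{\left(D \right)} = 5 \left(-677\right) + 3 = -3385 + 3 = -3382$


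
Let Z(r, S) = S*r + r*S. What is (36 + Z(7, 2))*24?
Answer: 1536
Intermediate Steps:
Z(r, S) = 2*S*r (Z(r, S) = S*r + S*r = 2*S*r)
(36 + Z(7, 2))*24 = (36 + 2*2*7)*24 = (36 + 28)*24 = 64*24 = 1536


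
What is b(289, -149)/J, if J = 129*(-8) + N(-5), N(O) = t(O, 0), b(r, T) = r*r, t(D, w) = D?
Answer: -4913/61 ≈ -80.541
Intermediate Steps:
b(r, T) = r²
N(O) = O
J = -1037 (J = 129*(-8) - 5 = -1032 - 5 = -1037)
b(289, -149)/J = 289²/(-1037) = 83521*(-1/1037) = -4913/61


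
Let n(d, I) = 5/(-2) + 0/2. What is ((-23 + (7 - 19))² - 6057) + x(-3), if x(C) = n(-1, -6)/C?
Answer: -28987/6 ≈ -4831.2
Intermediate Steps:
n(d, I) = -5/2 (n(d, I) = 5*(-½) + 0*(½) = -5/2 + 0 = -5/2)
x(C) = -5/(2*C)
((-23 + (7 - 19))² - 6057) + x(-3) = ((-23 + (7 - 19))² - 6057) - 5/2/(-3) = ((-23 - 12)² - 6057) - 5/2*(-⅓) = ((-35)² - 6057) + ⅚ = (1225 - 6057) + ⅚ = -4832 + ⅚ = -28987/6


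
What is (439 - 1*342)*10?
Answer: 970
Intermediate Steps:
(439 - 1*342)*10 = (439 - 342)*10 = 97*10 = 970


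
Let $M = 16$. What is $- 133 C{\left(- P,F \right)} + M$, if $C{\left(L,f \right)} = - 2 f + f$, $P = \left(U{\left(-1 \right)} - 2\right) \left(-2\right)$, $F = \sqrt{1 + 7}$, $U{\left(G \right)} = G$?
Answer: $16 + 266 \sqrt{2} \approx 392.18$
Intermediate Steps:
$F = 2 \sqrt{2}$ ($F = \sqrt{8} = 2 \sqrt{2} \approx 2.8284$)
$P = 6$ ($P = \left(-1 - 2\right) \left(-2\right) = \left(-3\right) \left(-2\right) = 6$)
$C{\left(L,f \right)} = - f$
$- 133 C{\left(- P,F \right)} + M = - 133 \left(- 2 \sqrt{2}\right) + 16 = 266 \sqrt{2} + 16 = 16 + 266 \sqrt{2}$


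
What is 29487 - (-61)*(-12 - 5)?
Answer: 28450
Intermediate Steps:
29487 - (-61)*(-12 - 5) = 29487 - (-61)*(-17) = 29487 - 1*1037 = 29487 - 1037 = 28450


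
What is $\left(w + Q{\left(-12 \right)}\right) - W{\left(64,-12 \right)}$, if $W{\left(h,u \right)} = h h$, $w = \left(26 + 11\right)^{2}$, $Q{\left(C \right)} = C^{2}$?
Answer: $-2583$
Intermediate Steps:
$w = 1369$ ($w = 37^{2} = 1369$)
$W{\left(h,u \right)} = h^{2}$
$\left(w + Q{\left(-12 \right)}\right) - W{\left(64,-12 \right)} = \left(1369 + \left(-12\right)^{2}\right) - 64^{2} = \left(1369 + 144\right) - 4096 = 1513 - 4096 = -2583$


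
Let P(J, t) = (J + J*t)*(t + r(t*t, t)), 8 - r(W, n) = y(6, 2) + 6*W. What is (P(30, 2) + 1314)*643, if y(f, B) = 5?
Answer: -254628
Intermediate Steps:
r(W, n) = 3 - 6*W (r(W, n) = 8 - (5 + 6*W) = 8 + (-5 - 6*W) = 3 - 6*W)
P(J, t) = (J + J*t)*(3 + t - 6*t²) (P(J, t) = (J + J*t)*(t + (3 - 6*t*t)) = (J + J*t)*(t + (3 - 6*t²)) = (J + J*t)*(3 + t - 6*t²))
(P(30, 2) + 1314)*643 = (30*(3 - 6*2³ - 5*2² + 4*2) + 1314)*643 = (30*(3 - 6*8 - 5*4 + 8) + 1314)*643 = (30*(3 - 48 - 20 + 8) + 1314)*643 = (30*(-57) + 1314)*643 = (-1710 + 1314)*643 = -396*643 = -254628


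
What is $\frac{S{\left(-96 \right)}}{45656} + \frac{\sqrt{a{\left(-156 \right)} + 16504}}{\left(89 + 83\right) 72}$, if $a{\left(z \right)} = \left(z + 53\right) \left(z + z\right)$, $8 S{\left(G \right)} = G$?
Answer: $- \frac{3}{11414} + \frac{\sqrt{190}}{774} \approx 0.017546$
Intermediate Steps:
$S{\left(G \right)} = \frac{G}{8}$
$a{\left(z \right)} = 2 z \left(53 + z\right)$ ($a{\left(z \right)} = \left(53 + z\right) 2 z = 2 z \left(53 + z\right)$)
$\frac{S{\left(-96 \right)}}{45656} + \frac{\sqrt{a{\left(-156 \right)} + 16504}}{\left(89 + 83\right) 72} = \frac{\frac{1}{8} \left(-96\right)}{45656} + \frac{\sqrt{2 \left(-156\right) \left(53 - 156\right) + 16504}}{\left(89 + 83\right) 72} = \left(-12\right) \frac{1}{45656} + \frac{\sqrt{2 \left(-156\right) \left(-103\right) + 16504}}{172 \cdot 72} = - \frac{3}{11414} + \frac{\sqrt{32136 + 16504}}{12384} = - \frac{3}{11414} + \sqrt{48640} \cdot \frac{1}{12384} = - \frac{3}{11414} + 16 \sqrt{190} \cdot \frac{1}{12384} = - \frac{3}{11414} + \frac{\sqrt{190}}{774}$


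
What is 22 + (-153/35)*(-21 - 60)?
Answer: 13163/35 ≈ 376.09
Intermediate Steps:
22 + (-153/35)*(-21 - 60) = 22 - 153*1/35*(-81) = 22 - 153/35*(-81) = 22 + 12393/35 = 13163/35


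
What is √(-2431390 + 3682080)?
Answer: √1250690 ≈ 1118.3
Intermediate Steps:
√(-2431390 + 3682080) = √1250690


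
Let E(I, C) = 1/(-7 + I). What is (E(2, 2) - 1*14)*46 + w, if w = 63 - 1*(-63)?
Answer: -2636/5 ≈ -527.20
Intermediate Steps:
w = 126 (w = 63 + 63 = 126)
(E(2, 2) - 1*14)*46 + w = (1/(-7 + 2) - 1*14)*46 + 126 = (1/(-5) - 14)*46 + 126 = (-⅕ - 14)*46 + 126 = -71/5*46 + 126 = -3266/5 + 126 = -2636/5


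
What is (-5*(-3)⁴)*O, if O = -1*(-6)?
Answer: -2430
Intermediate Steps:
O = 6
(-5*(-3)⁴)*O = -5*(-3)⁴*6 = -5*81*6 = -405*6 = -2430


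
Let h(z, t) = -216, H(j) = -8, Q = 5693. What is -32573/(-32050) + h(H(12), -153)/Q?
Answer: 178515289/182460650 ≈ 0.97838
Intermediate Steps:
-32573/(-32050) + h(H(12), -153)/Q = -32573/(-32050) - 216/5693 = -32573*(-1/32050) - 216*1/5693 = 32573/32050 - 216/5693 = 178515289/182460650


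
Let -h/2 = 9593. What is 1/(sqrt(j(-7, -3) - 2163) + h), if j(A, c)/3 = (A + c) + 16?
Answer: -19186/368104741 - I*sqrt(2145)/368104741 ≈ -5.2121e-5 - 1.2582e-7*I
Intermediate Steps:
h = -19186 (h = -2*9593 = -19186)
j(A, c) = 48 + 3*A + 3*c (j(A, c) = 3*((A + c) + 16) = 3*(16 + A + c) = 48 + 3*A + 3*c)
1/(sqrt(j(-7, -3) - 2163) + h) = 1/(sqrt((48 + 3*(-7) + 3*(-3)) - 2163) - 19186) = 1/(sqrt((48 - 21 - 9) - 2163) - 19186) = 1/(sqrt(18 - 2163) - 19186) = 1/(sqrt(-2145) - 19186) = 1/(I*sqrt(2145) - 19186) = 1/(-19186 + I*sqrt(2145))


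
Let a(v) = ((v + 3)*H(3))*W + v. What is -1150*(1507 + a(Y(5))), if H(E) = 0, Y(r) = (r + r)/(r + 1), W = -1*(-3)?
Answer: -5204900/3 ≈ -1.7350e+6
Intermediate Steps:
W = 3
Y(r) = 2*r/(1 + r) (Y(r) = (2*r)/(1 + r) = 2*r/(1 + r))
a(v) = v (a(v) = ((v + 3)*0)*3 + v = ((3 + v)*0)*3 + v = 0*3 + v = 0 + v = v)
-1150*(1507 + a(Y(5))) = -1150*(1507 + 2*5/(1 + 5)) = -1150*(1507 + 2*5/6) = -1150*(1507 + 2*5*(1/6)) = -1150*(1507 + 5/3) = -1150*4526/3 = -5204900/3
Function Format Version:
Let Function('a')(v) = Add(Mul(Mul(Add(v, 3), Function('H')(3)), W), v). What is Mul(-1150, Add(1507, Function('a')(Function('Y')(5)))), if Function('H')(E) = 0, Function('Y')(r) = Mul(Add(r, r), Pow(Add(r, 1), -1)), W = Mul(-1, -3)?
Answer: Rational(-5204900, 3) ≈ -1.7350e+6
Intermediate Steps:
W = 3
Function('Y')(r) = Mul(2, r, Pow(Add(1, r), -1)) (Function('Y')(r) = Mul(Mul(2, r), Pow(Add(1, r), -1)) = Mul(2, r, Pow(Add(1, r), -1)))
Function('a')(v) = v (Function('a')(v) = Add(Mul(Mul(Add(v, 3), 0), 3), v) = Add(Mul(Mul(Add(3, v), 0), 3), v) = Add(Mul(0, 3), v) = Add(0, v) = v)
Mul(-1150, Add(1507, Function('a')(Function('Y')(5)))) = Mul(-1150, Add(1507, Mul(2, 5, Pow(Add(1, 5), -1)))) = Mul(-1150, Add(1507, Mul(2, 5, Pow(6, -1)))) = Mul(-1150, Add(1507, Mul(2, 5, Rational(1, 6)))) = Mul(-1150, Add(1507, Rational(5, 3))) = Mul(-1150, Rational(4526, 3)) = Rational(-5204900, 3)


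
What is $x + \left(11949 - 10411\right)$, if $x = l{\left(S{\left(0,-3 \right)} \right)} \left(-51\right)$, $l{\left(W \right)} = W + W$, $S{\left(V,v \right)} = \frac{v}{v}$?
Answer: $1436$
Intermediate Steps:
$S{\left(V,v \right)} = 1$
$l{\left(W \right)} = 2 W$
$x = -102$ ($x = 2 \cdot 1 \left(-51\right) = 2 \left(-51\right) = -102$)
$x + \left(11949 - 10411\right) = -102 + \left(11949 - 10411\right) = -102 + 1538 = 1436$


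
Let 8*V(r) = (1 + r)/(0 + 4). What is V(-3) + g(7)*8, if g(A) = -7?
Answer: -897/16 ≈ -56.063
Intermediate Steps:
V(r) = 1/32 + r/32 (V(r) = ((1 + r)/(0 + 4))/8 = ((1 + r)/4)/8 = ((1 + r)*(¼))/8 = (¼ + r/4)/8 = 1/32 + r/32)
V(-3) + g(7)*8 = (1/32 + (1/32)*(-3)) - 7*8 = (1/32 - 3/32) - 56 = -1/16 - 56 = -897/16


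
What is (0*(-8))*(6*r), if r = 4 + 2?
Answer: 0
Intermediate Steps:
r = 6
(0*(-8))*(6*r) = (0*(-8))*(6*6) = 0*36 = 0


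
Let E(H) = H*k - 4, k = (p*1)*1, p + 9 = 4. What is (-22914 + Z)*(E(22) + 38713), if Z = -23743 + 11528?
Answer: -1355944271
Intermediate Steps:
Z = -12215
p = -5 (p = -9 + 4 = -5)
k = -5 (k = -5*1*1 = -5*1 = -5)
E(H) = -4 - 5*H (E(H) = H*(-5) - 4 = -5*H - 4 = -4 - 5*H)
(-22914 + Z)*(E(22) + 38713) = (-22914 - 12215)*((-4 - 5*22) + 38713) = -35129*((-4 - 110) + 38713) = -35129*(-114 + 38713) = -35129*38599 = -1355944271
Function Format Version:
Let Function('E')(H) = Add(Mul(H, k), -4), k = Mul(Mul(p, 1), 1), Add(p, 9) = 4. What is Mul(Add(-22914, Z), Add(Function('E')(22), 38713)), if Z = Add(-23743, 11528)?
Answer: -1355944271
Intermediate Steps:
Z = -12215
p = -5 (p = Add(-9, 4) = -5)
k = -5 (k = Mul(Mul(-5, 1), 1) = Mul(-5, 1) = -5)
Function('E')(H) = Add(-4, Mul(-5, H)) (Function('E')(H) = Add(Mul(H, -5), -4) = Add(Mul(-5, H), -4) = Add(-4, Mul(-5, H)))
Mul(Add(-22914, Z), Add(Function('E')(22), 38713)) = Mul(Add(-22914, -12215), Add(Add(-4, Mul(-5, 22)), 38713)) = Mul(-35129, Add(Add(-4, -110), 38713)) = Mul(-35129, Add(-114, 38713)) = Mul(-35129, 38599) = -1355944271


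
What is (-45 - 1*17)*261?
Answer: -16182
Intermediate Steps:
(-45 - 1*17)*261 = (-45 - 17)*261 = -62*261 = -16182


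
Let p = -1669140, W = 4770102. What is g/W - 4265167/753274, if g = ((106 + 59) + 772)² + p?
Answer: -275542765538/47278865973 ≈ -5.8280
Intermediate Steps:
g = -791171 (g = ((106 + 59) + 772)² - 1669140 = (165 + 772)² - 1669140 = 937² - 1669140 = 877969 - 1669140 = -791171)
g/W - 4265167/753274 = -791171/4770102 - 4265167/753274 = -275542765538/47278865973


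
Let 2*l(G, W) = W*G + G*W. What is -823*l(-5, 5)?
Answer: 20575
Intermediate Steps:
l(G, W) = G*W (l(G, W) = (W*G + G*W)/2 = (G*W + G*W)/2 = (2*G*W)/2 = G*W)
-823*l(-5, 5) = -(-4115)*5 = -823*(-25) = 20575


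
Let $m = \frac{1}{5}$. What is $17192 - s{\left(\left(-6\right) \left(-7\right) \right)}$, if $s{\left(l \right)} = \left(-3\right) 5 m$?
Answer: $17195$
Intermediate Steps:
$m = \frac{1}{5} \approx 0.2$
$s{\left(l \right)} = -3$ ($s{\left(l \right)} = \left(-3\right) 5 \cdot \frac{1}{5} = \left(-15\right) \frac{1}{5} = -3$)
$17192 - s{\left(\left(-6\right) \left(-7\right) \right)} = 17192 - -3 = 17192 + 3 = 17195$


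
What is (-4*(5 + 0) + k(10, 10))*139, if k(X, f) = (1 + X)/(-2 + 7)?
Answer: -12371/5 ≈ -2474.2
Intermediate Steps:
k(X, f) = 1/5 + X/5 (k(X, f) = (1 + X)/5 = (1 + X)*(1/5) = 1/5 + X/5)
(-4*(5 + 0) + k(10, 10))*139 = (-4*(5 + 0) + (1/5 + (1/5)*10))*139 = (-4*5 + (1/5 + 2))*139 = (-20 + 11/5)*139 = -89/5*139 = -12371/5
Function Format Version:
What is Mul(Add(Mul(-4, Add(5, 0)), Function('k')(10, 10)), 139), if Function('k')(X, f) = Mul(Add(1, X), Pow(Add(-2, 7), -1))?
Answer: Rational(-12371, 5) ≈ -2474.2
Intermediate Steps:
Function('k')(X, f) = Add(Rational(1, 5), Mul(Rational(1, 5), X)) (Function('k')(X, f) = Mul(Add(1, X), Pow(5, -1)) = Mul(Add(1, X), Rational(1, 5)) = Add(Rational(1, 5), Mul(Rational(1, 5), X)))
Mul(Add(Mul(-4, Add(5, 0)), Function('k')(10, 10)), 139) = Mul(Add(Mul(-4, Add(5, 0)), Add(Rational(1, 5), Mul(Rational(1, 5), 10))), 139) = Mul(Add(Mul(-4, 5), Add(Rational(1, 5), 2)), 139) = Mul(Add(-20, Rational(11, 5)), 139) = Mul(Rational(-89, 5), 139) = Rational(-12371, 5)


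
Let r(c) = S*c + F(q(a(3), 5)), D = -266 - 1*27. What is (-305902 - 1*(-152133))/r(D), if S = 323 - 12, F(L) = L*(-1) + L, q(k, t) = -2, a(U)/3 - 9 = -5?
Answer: 153769/91123 ≈ 1.6875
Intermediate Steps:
a(U) = 12 (a(U) = 27 + 3*(-5) = 27 - 15 = 12)
F(L) = 0 (F(L) = -L + L = 0)
D = -293 (D = -266 - 27 = -293)
S = 311
r(c) = 311*c (r(c) = 311*c + 0 = 311*c)
(-305902 - 1*(-152133))/r(D) = (-305902 - 1*(-152133))/((311*(-293))) = (-305902 + 152133)/(-91123) = -153769*(-1/91123) = 153769/91123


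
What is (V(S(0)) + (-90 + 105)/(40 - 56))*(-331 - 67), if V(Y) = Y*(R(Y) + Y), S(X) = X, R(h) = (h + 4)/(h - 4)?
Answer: 2985/8 ≈ 373.13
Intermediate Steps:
R(h) = (4 + h)/(-4 + h)
V(Y) = Y*(Y + (4 + Y)/(-4 + Y)) (V(Y) = Y*((4 + Y)/(-4 + Y) + Y) = Y*(Y + (4 + Y)/(-4 + Y)))
(V(S(0)) + (-90 + 105)/(40 - 56))*(-331 - 67) = (0*(4 + 0 + 0*(-4 + 0))/(-4 + 0) + (-90 + 105)/(40 - 56))*(-331 - 67) = (0*(4 + 0 + 0*(-4))/(-4) + 15/(-16))*(-398) = (0*(-¼)*(4 + 0 + 0) + 15*(-1/16))*(-398) = (0*(-¼)*4 - 15/16)*(-398) = (0 - 15/16)*(-398) = -15/16*(-398) = 2985/8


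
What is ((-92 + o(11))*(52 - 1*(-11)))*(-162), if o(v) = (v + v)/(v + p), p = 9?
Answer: 4638627/5 ≈ 9.2773e+5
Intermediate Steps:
o(v) = 2*v/(9 + v) (o(v) = (v + v)/(v + 9) = (2*v)/(9 + v) = 2*v/(9 + v))
((-92 + o(11))*(52 - 1*(-11)))*(-162) = ((-92 + 2*11/(9 + 11))*(52 - 1*(-11)))*(-162) = ((-92 + 2*11/20)*(52 + 11))*(-162) = ((-92 + 2*11*(1/20))*63)*(-162) = ((-92 + 11/10)*63)*(-162) = -909/10*63*(-162) = -57267/10*(-162) = 4638627/5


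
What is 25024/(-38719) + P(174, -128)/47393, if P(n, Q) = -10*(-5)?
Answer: -1184026482/1835009567 ≈ -0.64524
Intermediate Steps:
P(n, Q) = 50
25024/(-38719) + P(174, -128)/47393 = 25024/(-38719) + 50/47393 = 25024*(-1/38719) + 50*(1/47393) = -25024/38719 + 50/47393 = -1184026482/1835009567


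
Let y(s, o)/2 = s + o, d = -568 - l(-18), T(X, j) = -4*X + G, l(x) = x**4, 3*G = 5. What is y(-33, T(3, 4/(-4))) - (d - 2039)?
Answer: 322489/3 ≈ 1.0750e+5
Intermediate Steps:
G = 5/3 (G = (1/3)*5 = 5/3 ≈ 1.6667)
T(X, j) = 5/3 - 4*X (T(X, j) = -4*X + 5/3 = 5/3 - 4*X)
d = -105544 (d = -568 - 1*(-18)**4 = -568 - 1*104976 = -568 - 104976 = -105544)
y(s, o) = 2*o + 2*s (y(s, o) = 2*(s + o) = 2*(o + s) = 2*o + 2*s)
y(-33, T(3, 4/(-4))) - (d - 2039) = (2*(5/3 - 4*3) + 2*(-33)) - (-105544 - 2039) = (2*(5/3 - 12) - 66) - 1*(-107583) = (2*(-31/3) - 66) + 107583 = (-62/3 - 66) + 107583 = -260/3 + 107583 = 322489/3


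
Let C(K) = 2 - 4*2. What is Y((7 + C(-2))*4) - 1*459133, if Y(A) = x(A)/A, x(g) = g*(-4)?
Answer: -459137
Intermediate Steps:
x(g) = -4*g
C(K) = -6 (C(K) = 2 - 8 = -6)
Y(A) = -4 (Y(A) = (-4*A)/A = -4)
Y((7 + C(-2))*4) - 1*459133 = -4 - 1*459133 = -4 - 459133 = -459137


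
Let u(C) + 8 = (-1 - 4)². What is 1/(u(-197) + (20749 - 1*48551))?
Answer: -1/27785 ≈ -3.5991e-5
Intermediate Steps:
u(C) = 17 (u(C) = -8 + (-1 - 4)² = -8 + (-5)² = -8 + 25 = 17)
1/(u(-197) + (20749 - 1*48551)) = 1/(17 + (20749 - 1*48551)) = 1/(17 + (20749 - 48551)) = 1/(17 - 27802) = 1/(-27785) = -1/27785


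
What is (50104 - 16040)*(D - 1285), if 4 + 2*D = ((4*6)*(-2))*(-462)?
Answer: 333861264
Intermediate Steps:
D = 11086 (D = -2 + (((4*6)*(-2))*(-462))/2 = -2 + ((24*(-2))*(-462))/2 = -2 + (-48*(-462))/2 = -2 + (½)*22176 = -2 + 11088 = 11086)
(50104 - 16040)*(D - 1285) = (50104 - 16040)*(11086 - 1285) = 34064*9801 = 333861264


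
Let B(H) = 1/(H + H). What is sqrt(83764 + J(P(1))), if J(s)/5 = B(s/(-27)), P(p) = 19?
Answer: sqrt(120950086)/38 ≈ 289.41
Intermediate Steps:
B(H) = 1/(2*H)
J(s) = -135/(2*s) (J(s) = 5*(1/(2*((s/(-27))))) = 5*(1/(2*((s*(-1/27))))) = 5*(1/(2*((-s/27)))) = 5*((-27/s)/2) = 5*(-27/(2*s)) = -135/(2*s))
sqrt(83764 + J(P(1))) = sqrt(83764 - 135/2/19) = sqrt(83764 - 135/2*1/19) = sqrt(83764 - 135/38) = sqrt(3182897/38) = sqrt(120950086)/38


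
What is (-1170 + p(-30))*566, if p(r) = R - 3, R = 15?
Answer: -655428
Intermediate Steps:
p(r) = 12 (p(r) = 15 - 3 = 12)
(-1170 + p(-30))*566 = (-1170 + 12)*566 = -1158*566 = -655428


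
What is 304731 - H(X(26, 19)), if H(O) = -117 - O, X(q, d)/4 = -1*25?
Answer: 304748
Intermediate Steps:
X(q, d) = -100 (X(q, d) = 4*(-1*25) = 4*(-25) = -100)
304731 - H(X(26, 19)) = 304731 - (-117 - 1*(-100)) = 304731 - (-117 + 100) = 304731 - 1*(-17) = 304731 + 17 = 304748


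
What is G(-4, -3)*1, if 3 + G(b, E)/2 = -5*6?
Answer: -66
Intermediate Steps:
G(b, E) = -66 (G(b, E) = -6 + 2*(-5*6) = -6 + 2*(-30) = -6 - 60 = -66)
G(-4, -3)*1 = -66*1 = -66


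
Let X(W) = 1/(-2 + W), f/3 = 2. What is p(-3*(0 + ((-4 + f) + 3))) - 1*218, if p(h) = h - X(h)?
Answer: -3960/17 ≈ -232.94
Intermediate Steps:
f = 6 (f = 3*2 = 6)
p(h) = h - 1/(-2 + h)
p(-3*(0 + ((-4 + f) + 3))) - 1*218 = (-1 + (-3*(0 + ((-4 + 6) + 3)))*(-2 - 3*(0 + ((-4 + 6) + 3))))/(-2 - 3*(0 + ((-4 + 6) + 3))) - 1*218 = (-1 + (-3*(0 + (2 + 3)))*(-2 - 3*(0 + (2 + 3))))/(-2 - 3*(0 + (2 + 3))) - 218 = (-1 + (-3*(0 + 5))*(-2 - 3*(0 + 5)))/(-2 - 3*(0 + 5)) - 218 = (-1 + (-3*5)*(-2 - 3*5))/(-2 - 3*5) - 218 = (-1 - 15*(-2 - 15))/(-2 - 15) - 218 = (-1 - 15*(-17))/(-17) - 218 = -(-1 + 255)/17 - 218 = -1/17*254 - 218 = -254/17 - 218 = -3960/17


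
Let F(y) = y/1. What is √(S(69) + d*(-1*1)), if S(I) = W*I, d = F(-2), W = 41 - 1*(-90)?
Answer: √9041 ≈ 95.084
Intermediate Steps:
F(y) = y (F(y) = y*1 = y)
W = 131 (W = 41 + 90 = 131)
d = -2
S(I) = 131*I
√(S(69) + d*(-1*1)) = √(131*69 - (-2)) = √(9039 - 2*(-1)) = √(9039 + 2) = √9041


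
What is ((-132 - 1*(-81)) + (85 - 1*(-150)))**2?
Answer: 33856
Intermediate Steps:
((-132 - 1*(-81)) + (85 - 1*(-150)))**2 = ((-132 + 81) + (85 + 150))**2 = (-51 + 235)**2 = 184**2 = 33856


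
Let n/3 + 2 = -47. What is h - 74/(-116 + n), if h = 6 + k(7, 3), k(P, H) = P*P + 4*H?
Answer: 17695/263 ≈ 67.281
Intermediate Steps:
n = -147 (n = -6 + 3*(-47) = -6 - 141 = -147)
k(P, H) = P**2 + 4*H
h = 67 (h = 6 + (7**2 + 4*3) = 6 + (49 + 12) = 6 + 61 = 67)
h - 74/(-116 + n) = 67 - 74/(-116 - 147) = 67 - 74/(-263) = 67 - 1/263*(-74) = 67 + 74/263 = 17695/263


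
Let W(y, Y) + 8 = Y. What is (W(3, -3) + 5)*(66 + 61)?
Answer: -762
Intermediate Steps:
W(y, Y) = -8 + Y
(W(3, -3) + 5)*(66 + 61) = ((-8 - 3) + 5)*(66 + 61) = (-11 + 5)*127 = -6*127 = -762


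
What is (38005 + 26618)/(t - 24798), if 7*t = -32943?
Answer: -150787/68843 ≈ -2.1903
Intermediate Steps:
t = -32943/7 (t = (1/7)*(-32943) = -32943/7 ≈ -4706.1)
(38005 + 26618)/(t - 24798) = (38005 + 26618)/(-32943/7 - 24798) = 64623/(-206529/7) = 64623*(-7/206529) = -150787/68843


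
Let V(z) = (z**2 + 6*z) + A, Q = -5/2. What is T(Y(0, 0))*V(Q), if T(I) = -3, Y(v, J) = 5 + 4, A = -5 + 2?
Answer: 141/4 ≈ 35.250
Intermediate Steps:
A = -3
Y(v, J) = 9
Q = -5/2 (Q = -5*1/2 = -5/2 ≈ -2.5000)
V(z) = -3 + z**2 + 6*z (V(z) = (z**2 + 6*z) - 3 = -3 + z**2 + 6*z)
T(Y(0, 0))*V(Q) = -3*(-3 + (-5/2)**2 + 6*(-5/2)) = -3*(-3 + 25/4 - 15) = -3*(-47/4) = 141/4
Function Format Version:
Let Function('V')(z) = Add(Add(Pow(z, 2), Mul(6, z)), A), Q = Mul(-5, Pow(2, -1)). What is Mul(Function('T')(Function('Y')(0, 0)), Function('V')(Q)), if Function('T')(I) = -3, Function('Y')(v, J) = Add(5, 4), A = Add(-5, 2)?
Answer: Rational(141, 4) ≈ 35.250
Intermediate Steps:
A = -3
Function('Y')(v, J) = 9
Q = Rational(-5, 2) (Q = Mul(-5, Rational(1, 2)) = Rational(-5, 2) ≈ -2.5000)
Function('V')(z) = Add(-3, Pow(z, 2), Mul(6, z)) (Function('V')(z) = Add(Add(Pow(z, 2), Mul(6, z)), -3) = Add(-3, Pow(z, 2), Mul(6, z)))
Mul(Function('T')(Function('Y')(0, 0)), Function('V')(Q)) = Mul(-3, Add(-3, Pow(Rational(-5, 2), 2), Mul(6, Rational(-5, 2)))) = Mul(-3, Add(-3, Rational(25, 4), -15)) = Mul(-3, Rational(-47, 4)) = Rational(141, 4)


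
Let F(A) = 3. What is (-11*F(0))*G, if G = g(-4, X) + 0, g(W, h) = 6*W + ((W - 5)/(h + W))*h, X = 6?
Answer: 1683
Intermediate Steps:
g(W, h) = 6*W + h*(-5 + W)/(W + h) (g(W, h) = 6*W + ((-5 + W)/(W + h))*h = 6*W + h*(-5 + W)/(W + h))
G = -51 (G = (-5*6 + 6*(-4)**2 + 7*(-4)*6)/(-4 + 6) + 0 = (-30 + 6*16 - 168)/2 + 0 = (-30 + 96 - 168)/2 + 0 = (1/2)*(-102) + 0 = -51 + 0 = -51)
(-11*F(0))*G = -11*3*(-51) = -33*(-51) = 1683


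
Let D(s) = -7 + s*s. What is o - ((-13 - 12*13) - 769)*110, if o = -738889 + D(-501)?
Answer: -384715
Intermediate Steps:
D(s) = -7 + s**2
o = -487895 (o = -738889 + (-7 + (-501)**2) = -738889 + (-7 + 251001) = -738889 + 250994 = -487895)
o - ((-13 - 12*13) - 769)*110 = -487895 - ((-13 - 12*13) - 769)*110 = -487895 - ((-13 - 156) - 769)*110 = -487895 - (-169 - 769)*110 = -487895 - (-938)*110 = -487895 - 1*(-103180) = -487895 + 103180 = -384715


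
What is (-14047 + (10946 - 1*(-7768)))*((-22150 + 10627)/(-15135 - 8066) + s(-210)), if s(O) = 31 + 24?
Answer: 6009126526/23201 ≈ 2.5900e+5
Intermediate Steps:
s(O) = 55
(-14047 + (10946 - 1*(-7768)))*((-22150 + 10627)/(-15135 - 8066) + s(-210)) = (-14047 + (10946 - 1*(-7768)))*((-22150 + 10627)/(-15135 - 8066) + 55) = (-14047 + (10946 + 7768))*(-11523/(-23201) + 55) = (-14047 + 18714)*(-11523*(-1/23201) + 55) = 4667*(11523/23201 + 55) = 4667*(1287578/23201) = 6009126526/23201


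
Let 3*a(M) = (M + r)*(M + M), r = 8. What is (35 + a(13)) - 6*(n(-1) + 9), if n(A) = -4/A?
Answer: 139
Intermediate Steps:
a(M) = 2*M*(8 + M)/3 (a(M) = ((M + 8)*(M + M))/3 = ((8 + M)*(2*M))/3 = (2*M*(8 + M))/3 = 2*M*(8 + M)/3)
(35 + a(13)) - 6*(n(-1) + 9) = (35 + (⅔)*13*(8 + 13)) - 6*(-4/(-1) + 9) = (35 + (⅔)*13*21) - 6*(-4*(-1) + 9) = (35 + 182) - 6*(4 + 9) = 217 - 6*13 = 217 - 78 = 139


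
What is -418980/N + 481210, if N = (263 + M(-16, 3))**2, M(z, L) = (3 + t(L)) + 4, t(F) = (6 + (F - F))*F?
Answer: 3326088605/6912 ≈ 4.8121e+5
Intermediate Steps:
t(F) = 6*F (t(F) = (6 + 0)*F = 6*F)
M(z, L) = 7 + 6*L (M(z, L) = (3 + 6*L) + 4 = 7 + 6*L)
N = 82944 (N = (263 + (7 + 6*3))**2 = (263 + (7 + 18))**2 = (263 + 25)**2 = 288**2 = 82944)
-418980/N + 481210 = -418980/82944 + 481210 = -418980*1/82944 + 481210 = -34915/6912 + 481210 = 3326088605/6912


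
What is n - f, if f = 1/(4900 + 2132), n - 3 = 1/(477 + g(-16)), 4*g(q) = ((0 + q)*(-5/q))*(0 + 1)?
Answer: 40171913/13381896 ≈ 3.0020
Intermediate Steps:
g(q) = -5/4 (g(q) = (((0 + q)*(-5/q))*(0 + 1))/4 = ((q*(-5/q))*1)/4 = (-5*1)/4 = (¼)*(-5) = -5/4)
n = 5713/1903 (n = 3 + 1/(477 - 5/4) = 3 + 1/(1903/4) = 3 + 4/1903 = 5713/1903 ≈ 3.0021)
f = 1/7032 ≈ 0.00014221
n - f = 5713/1903 - 1*1/7032 = 5713/1903 - 1/7032 = 40171913/13381896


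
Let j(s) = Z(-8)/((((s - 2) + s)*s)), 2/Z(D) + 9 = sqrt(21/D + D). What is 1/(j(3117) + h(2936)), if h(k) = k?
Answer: 25376898430560489876/74506573791868953273409 + 2428143*I*sqrt(170)/74506573791868953273409 ≈ 0.0003406 + 4.2492e-16*I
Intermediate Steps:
Z(D) = 2/(-9 + sqrt(D + 21/D)) (Z(D) = 2/(-9 + sqrt(21/D + D)) = 2/(-9 + sqrt(D + 21/D)))
j(s) = 2/(s*(-9 + I*sqrt(170)/4)*(-2 + 2*s)) (j(s) = (2/(-9 + sqrt(-8 + 21/(-8))))/((((s - 2) + s)*s)) = (2/(-9 + sqrt(-8 + 21*(-1/8))))/((((-2 + s) + s)*s)) = (2/(-9 + sqrt(-8 - 21/8)))/(((-2 + 2*s)*s)) = (2/(-9 + sqrt(-85/8)))/((s*(-2 + 2*s))) = (2/(-9 + I*sqrt(170)/4))*(1/(s*(-2 + 2*s))) = 2/(s*(-9 + I*sqrt(170)/4)*(-2 + 2*s)))
1/(j(3117) + h(2936)) = 1/(-4/(3117*(-1 + 3117)*(36 - I*sqrt(170))) + 2936) = 1/(-4*1/3117/(3116*(36 - I*sqrt(170))) + 2936) = 1/(-4*1/3117*1/3116/(36 - I*sqrt(170)) + 2936) = 1/(-1/(2428143*(36 - I*sqrt(170))) + 2936) = 1/(2936 - 1/(2428143*(36 - I*sqrt(170))))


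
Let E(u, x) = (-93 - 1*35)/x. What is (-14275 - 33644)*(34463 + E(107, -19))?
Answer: -31383351075/19 ≈ -1.6518e+9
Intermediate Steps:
E(u, x) = -128/x (E(u, x) = (-93 - 35)/x = -128/x)
(-14275 - 33644)*(34463 + E(107, -19)) = (-14275 - 33644)*(34463 - 128/(-19)) = -47919*(34463 - 128*(-1/19)) = -47919*(34463 + 128/19) = -47919*654925/19 = -31383351075/19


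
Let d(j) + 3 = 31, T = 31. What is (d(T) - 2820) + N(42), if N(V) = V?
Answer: -2750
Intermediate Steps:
d(j) = 28 (d(j) = -3 + 31 = 28)
(d(T) - 2820) + N(42) = (28 - 2820) + 42 = -2792 + 42 = -2750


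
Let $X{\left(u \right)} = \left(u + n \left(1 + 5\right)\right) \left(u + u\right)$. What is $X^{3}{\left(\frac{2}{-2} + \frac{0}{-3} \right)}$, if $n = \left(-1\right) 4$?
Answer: $125000$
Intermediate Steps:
$n = -4$
$X{\left(u \right)} = 2 u \left(-24 + u\right)$ ($X{\left(u \right)} = \left(u - 4 \left(1 + 5\right)\right) \left(u + u\right) = \left(u - 24\right) 2 u = \left(-24 + u\right) 2 u = 2 u \left(-24 + u\right)$)
$X^{3}{\left(\frac{2}{-2} + \frac{0}{-3} \right)} = \left(2 \left(\frac{2}{-2} + \frac{0}{-3}\right) \left(-24 + \left(\frac{2}{-2} + \frac{0}{-3}\right)\right)\right)^{3} = \left(2 \left(2 \left(- \frac{1}{2}\right) + 0 \left(- \frac{1}{3}\right)\right) \left(-24 + \left(2 \left(- \frac{1}{2}\right) + 0 \left(- \frac{1}{3}\right)\right)\right)\right)^{3} = \left(2 \left(-1 + 0\right) \left(-24 + \left(-1 + 0\right)\right)\right)^{3} = \left(2 \left(-1\right) \left(-24 - 1\right)\right)^{3} = \left(2 \left(-1\right) \left(-25\right)\right)^{3} = 50^{3} = 125000$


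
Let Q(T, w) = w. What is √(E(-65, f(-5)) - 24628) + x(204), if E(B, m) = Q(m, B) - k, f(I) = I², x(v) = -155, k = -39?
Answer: -155 + I*√24654 ≈ -155.0 + 157.02*I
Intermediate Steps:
E(B, m) = 39 + B (E(B, m) = B - 1*(-39) = B + 39 = 39 + B)
√(E(-65, f(-5)) - 24628) + x(204) = √((39 - 65) - 24628) - 155 = √(-26 - 24628) - 155 = √(-24654) - 155 = I*√24654 - 155 = -155 + I*√24654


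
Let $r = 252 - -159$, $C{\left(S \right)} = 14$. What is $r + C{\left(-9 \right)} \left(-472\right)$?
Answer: $-6197$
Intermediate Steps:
$r = 411$ ($r = 252 + 159 = 411$)
$r + C{\left(-9 \right)} \left(-472\right) = 411 + 14 \left(-472\right) = 411 - 6608 = -6197$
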